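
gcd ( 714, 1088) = 34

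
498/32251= 498/32251 = 0.02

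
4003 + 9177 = 13180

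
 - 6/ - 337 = 6/337 = 0.02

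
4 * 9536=38144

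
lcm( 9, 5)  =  45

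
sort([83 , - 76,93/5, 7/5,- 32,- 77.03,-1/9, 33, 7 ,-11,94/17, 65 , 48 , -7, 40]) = [-77.03,-76, - 32  , - 11, - 7, - 1/9,7/5, 94/17, 7, 93/5, 33,40, 48 , 65,83 ]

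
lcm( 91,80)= 7280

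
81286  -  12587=68699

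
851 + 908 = 1759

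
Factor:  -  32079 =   -  3^1 * 17^2*37^1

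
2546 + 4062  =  6608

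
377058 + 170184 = 547242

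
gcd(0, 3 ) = 3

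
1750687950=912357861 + 838330089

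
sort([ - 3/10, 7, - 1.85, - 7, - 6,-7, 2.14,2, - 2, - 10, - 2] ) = [ - 10, - 7, - 7,-6, - 2, - 2, - 1.85,  -  3/10, 2,2.14,7]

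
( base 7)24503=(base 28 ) 85a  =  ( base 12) 3872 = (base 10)6422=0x1916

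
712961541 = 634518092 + 78443449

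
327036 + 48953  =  375989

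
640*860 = 550400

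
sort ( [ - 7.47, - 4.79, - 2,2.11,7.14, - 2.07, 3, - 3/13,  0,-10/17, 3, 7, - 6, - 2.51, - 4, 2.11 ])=[ - 7.47, - 6, - 4.79, - 4,  -  2.51, - 2.07, - 2 , - 10/17, - 3/13, 0, 2.11, 2.11, 3,3, 7,7.14 ]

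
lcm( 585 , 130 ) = 1170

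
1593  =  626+967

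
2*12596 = 25192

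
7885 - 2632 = 5253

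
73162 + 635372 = 708534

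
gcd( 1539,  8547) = 3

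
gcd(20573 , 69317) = 1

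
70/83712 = 35/41856 = 0.00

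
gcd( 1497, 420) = 3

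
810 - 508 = 302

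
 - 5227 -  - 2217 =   -  3010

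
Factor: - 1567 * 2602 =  - 2^1*1301^1 * 1567^1 = - 4077334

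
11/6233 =11/6233 = 0.00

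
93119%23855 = 21554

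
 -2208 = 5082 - 7290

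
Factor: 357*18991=6779787 =3^1*7^2*17^1*2713^1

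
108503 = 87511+20992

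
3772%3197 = 575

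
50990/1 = 50990 = 50990.00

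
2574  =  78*33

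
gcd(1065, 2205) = 15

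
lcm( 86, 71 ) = 6106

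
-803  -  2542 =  - 3345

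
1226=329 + 897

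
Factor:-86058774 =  - 2^1* 3^4*167^1*3181^1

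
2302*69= 158838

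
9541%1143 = 397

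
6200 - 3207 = 2993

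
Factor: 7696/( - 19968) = -2^( - 5)*3^( - 1)*37^1 = - 37/96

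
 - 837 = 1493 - 2330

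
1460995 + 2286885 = 3747880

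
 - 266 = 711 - 977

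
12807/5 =2561 + 2/5=2561.40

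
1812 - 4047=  - 2235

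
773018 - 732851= 40167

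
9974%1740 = 1274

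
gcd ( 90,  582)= 6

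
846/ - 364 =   -  3 + 123/182  =  - 2.32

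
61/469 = 61/469 = 0.13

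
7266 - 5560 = 1706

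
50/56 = 25/28 = 0.89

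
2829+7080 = 9909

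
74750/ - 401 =-187 + 237/401 =- 186.41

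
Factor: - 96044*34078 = - 2^3 * 11^1 * 13^1*1549^1*1847^1  =  - 3272987432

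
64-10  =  54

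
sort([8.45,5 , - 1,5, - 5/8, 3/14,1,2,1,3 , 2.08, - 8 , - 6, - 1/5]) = [  -  8 ,- 6 ,- 1,-5/8, - 1/5,  3/14,1,1, 2,2.08,3,5,5,8.45]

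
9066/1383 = 3022/461 =6.56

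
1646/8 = 823/4=205.75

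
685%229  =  227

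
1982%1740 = 242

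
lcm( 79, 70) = 5530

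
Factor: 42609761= 19^1*103^1*21773^1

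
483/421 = 483/421 = 1.15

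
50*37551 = 1877550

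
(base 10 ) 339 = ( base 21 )G3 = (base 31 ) at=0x153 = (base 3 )110120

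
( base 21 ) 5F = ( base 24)50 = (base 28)48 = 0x78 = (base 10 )120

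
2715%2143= 572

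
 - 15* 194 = -2910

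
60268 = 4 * 15067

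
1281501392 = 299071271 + 982430121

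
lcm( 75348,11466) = 527436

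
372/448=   93/112=0.83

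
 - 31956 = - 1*31956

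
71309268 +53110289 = 124419557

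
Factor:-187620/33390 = -118/21= - 2^1* 3^( - 1)*7^(  -  1)*59^1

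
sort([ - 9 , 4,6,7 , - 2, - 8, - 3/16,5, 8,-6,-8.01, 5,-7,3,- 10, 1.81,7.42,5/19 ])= [-10, - 9,-8.01, - 8,- 7, -6 ,-2,-3/16, 5/19,  1.81, 3,4,5 , 5, 6,7, 7.42,8 ]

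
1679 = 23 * 73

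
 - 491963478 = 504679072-996642550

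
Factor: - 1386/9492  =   - 33/226 = -2^( - 1)*3^1*11^1* 113^(-1)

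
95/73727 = 95/73727 = 0.00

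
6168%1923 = 399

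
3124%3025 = 99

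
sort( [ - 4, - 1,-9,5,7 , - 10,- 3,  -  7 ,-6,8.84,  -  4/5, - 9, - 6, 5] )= [ -10,-9 , - 9, - 7,-6, -6, -4, - 3,-1, - 4/5,5,5,7,8.84] 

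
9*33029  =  297261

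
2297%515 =237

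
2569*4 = 10276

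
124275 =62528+61747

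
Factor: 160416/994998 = 26736/165833= 2^4*3^1*557^1*165833^(  -  1) 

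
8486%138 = 68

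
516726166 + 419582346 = 936308512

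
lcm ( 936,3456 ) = 44928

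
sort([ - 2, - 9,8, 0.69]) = [ - 9 , - 2 , 0.69,8 ]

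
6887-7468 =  - 581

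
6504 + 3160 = 9664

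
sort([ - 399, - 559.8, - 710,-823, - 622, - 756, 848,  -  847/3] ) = [ - 823,-756, - 710, - 622,-559.8 , -399, - 847/3 , 848 ]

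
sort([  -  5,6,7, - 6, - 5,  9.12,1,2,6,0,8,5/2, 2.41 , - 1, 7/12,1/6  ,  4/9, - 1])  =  [ - 6, - 5, - 5,-1, - 1,  0, 1/6, 4/9, 7/12,1,2,2.41, 5/2,6, 6,7,8 , 9.12]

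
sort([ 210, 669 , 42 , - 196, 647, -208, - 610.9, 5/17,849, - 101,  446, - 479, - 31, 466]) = [ - 610.9, - 479,- 208,-196 , - 101,-31, 5/17, 42, 210, 446, 466, 647, 669, 849 ]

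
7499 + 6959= 14458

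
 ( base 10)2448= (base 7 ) 10065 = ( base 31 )2GU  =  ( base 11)1926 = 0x990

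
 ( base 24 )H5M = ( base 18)1CBG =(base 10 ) 9934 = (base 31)aae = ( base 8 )23316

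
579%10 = 9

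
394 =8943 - 8549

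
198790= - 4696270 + 4895060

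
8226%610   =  296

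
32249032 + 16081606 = 48330638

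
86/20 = 43/10 = 4.30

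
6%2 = 0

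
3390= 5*678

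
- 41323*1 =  - 41323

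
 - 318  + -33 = -351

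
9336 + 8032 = 17368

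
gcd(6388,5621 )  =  1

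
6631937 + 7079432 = 13711369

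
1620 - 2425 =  - 805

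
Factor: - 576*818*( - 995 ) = 2^7 * 3^2*5^1*199^1*409^1 = 468812160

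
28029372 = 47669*588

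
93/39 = 31/13 = 2.38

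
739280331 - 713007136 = 26273195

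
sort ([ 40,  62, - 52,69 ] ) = [ - 52, 40,62, 69]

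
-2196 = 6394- 8590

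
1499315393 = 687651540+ 811663853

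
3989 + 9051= 13040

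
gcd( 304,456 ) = 152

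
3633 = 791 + 2842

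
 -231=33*( - 7 )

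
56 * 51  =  2856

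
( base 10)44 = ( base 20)24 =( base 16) 2c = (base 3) 1122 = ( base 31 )1d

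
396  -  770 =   -  374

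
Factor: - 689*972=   -  2^2 * 3^5*13^1 *53^1 = - 669708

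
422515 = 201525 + 220990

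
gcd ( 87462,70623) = 9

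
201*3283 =659883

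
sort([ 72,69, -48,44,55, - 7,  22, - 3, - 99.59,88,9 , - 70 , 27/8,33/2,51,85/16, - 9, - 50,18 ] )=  [ -99.59, - 70, - 50, - 48,-9, - 7, - 3, 27/8,85/16,9, 33/2,18,22,44,51,55,69,72,88 ]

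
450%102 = 42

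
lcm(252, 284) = 17892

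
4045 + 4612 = 8657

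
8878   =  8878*1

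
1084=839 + 245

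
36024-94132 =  -58108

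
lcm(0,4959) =0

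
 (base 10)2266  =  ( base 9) 3087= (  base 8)4332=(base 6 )14254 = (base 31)2B3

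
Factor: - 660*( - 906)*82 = 2^4*3^2*5^1*11^1 * 41^1 * 151^1 = 49032720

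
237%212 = 25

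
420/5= 84 = 84.00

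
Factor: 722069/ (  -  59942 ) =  - 2^ ( - 1 )*17^( - 1)*41^( - 1)* 43^(-1)*722069^1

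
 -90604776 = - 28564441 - 62040335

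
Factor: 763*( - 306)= -2^1*3^2*7^1*17^1*109^1 =- 233478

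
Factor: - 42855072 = - 2^5*3^1 * 13^1 *23^1 *1493^1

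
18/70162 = 9/35081 = 0.00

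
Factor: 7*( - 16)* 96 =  - 10752 = - 2^9*3^1*7^1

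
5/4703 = 5/4703 = 0.00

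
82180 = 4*20545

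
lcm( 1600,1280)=6400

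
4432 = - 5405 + 9837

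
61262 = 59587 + 1675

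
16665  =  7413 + 9252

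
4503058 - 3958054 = 545004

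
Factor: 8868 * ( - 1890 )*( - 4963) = 2^3*3^4*5^1*7^2*709^1*739^1 = 83182460760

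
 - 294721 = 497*(-593)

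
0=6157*0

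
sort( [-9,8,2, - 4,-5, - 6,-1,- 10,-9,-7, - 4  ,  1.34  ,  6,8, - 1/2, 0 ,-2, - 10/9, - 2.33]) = [ - 10, - 9 , - 9, - 7, - 6, - 5, - 4, - 4, - 2.33, -2, - 10/9, - 1  , - 1/2 , 0, 1.34, 2,6, 8, 8] 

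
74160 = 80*927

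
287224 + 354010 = 641234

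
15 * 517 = 7755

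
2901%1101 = 699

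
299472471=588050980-288578509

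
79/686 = 79/686= 0.12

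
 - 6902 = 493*( - 14 )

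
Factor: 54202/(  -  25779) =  - 82/39 = - 2^1*3^ ( - 1)*13^( - 1) * 41^1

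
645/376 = 1 + 269/376= 1.72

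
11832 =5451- -6381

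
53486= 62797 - 9311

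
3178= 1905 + 1273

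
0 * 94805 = 0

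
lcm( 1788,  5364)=5364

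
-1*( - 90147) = 90147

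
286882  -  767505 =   -  480623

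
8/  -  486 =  - 4/243 = -  0.02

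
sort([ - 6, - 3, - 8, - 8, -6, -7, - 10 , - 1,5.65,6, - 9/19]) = [ - 10,- 8, - 8, -7 , - 6, - 6, - 3, - 1,-9/19,5.65  ,  6]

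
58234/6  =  9705 + 2/3 = 9705.67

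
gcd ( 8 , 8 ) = 8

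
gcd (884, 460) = 4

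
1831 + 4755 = 6586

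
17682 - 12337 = 5345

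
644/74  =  322/37 = 8.70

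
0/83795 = 0 = 0.00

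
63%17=12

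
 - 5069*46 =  - 233174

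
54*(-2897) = -156438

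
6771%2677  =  1417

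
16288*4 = 65152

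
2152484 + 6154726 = 8307210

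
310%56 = 30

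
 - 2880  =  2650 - 5530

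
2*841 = 1682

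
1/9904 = 1/9904 = 0.00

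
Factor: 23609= 23609^1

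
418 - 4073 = -3655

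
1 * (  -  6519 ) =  - 6519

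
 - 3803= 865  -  4668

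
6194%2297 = 1600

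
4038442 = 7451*542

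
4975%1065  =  715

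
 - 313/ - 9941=313/9941 = 0.03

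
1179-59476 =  - 58297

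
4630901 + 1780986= 6411887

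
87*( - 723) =- 62901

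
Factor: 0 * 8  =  0^1 = 0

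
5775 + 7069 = 12844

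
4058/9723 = 4058/9723 = 0.42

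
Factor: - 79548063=  -  3^1*7^1*3788003^1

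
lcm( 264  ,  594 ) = 2376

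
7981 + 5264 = 13245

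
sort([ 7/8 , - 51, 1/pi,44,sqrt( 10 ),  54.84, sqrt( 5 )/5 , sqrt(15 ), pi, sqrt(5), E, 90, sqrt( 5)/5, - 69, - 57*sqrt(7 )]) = [ - 57* sqrt( 7),  -  69, - 51, 1/pi,sqrt( 5)/5, sqrt(5)/5, 7/8, sqrt(5), E,pi,sqrt ( 10 ), sqrt( 15), 44,54.84, 90 ]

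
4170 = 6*695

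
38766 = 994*39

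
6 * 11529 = 69174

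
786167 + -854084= - 67917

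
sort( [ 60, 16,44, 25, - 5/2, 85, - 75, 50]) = [ - 75, - 5/2, 16,25, 44, 50, 60, 85 ]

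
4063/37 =109 + 30/37 =109.81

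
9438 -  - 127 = 9565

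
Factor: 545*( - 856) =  - 466520  =  - 2^3 *5^1*107^1*109^1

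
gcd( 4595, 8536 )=1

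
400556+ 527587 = 928143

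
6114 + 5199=11313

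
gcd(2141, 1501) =1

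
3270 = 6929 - 3659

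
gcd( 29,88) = 1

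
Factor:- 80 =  - 2^4*5^1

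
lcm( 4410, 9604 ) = 432180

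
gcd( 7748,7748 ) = 7748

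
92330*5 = 461650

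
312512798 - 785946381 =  - 473433583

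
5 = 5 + 0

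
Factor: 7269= 3^1*2423^1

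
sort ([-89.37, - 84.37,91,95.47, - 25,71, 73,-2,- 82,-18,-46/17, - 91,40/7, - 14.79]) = [ - 91, - 89.37, - 84.37  , - 82, - 25, - 18, - 14.79,-46/17, - 2, 40/7,71, 73, 91 , 95.47 ] 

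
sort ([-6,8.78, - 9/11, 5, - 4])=[ - 6, - 4,-9/11,5, 8.78]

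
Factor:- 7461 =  - 3^2 * 829^1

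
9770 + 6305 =16075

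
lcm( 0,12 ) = 0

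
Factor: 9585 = 3^3*5^1 * 71^1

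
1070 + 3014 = 4084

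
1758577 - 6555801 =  - 4797224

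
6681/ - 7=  - 6681/7 = -954.43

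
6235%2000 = 235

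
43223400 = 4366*9900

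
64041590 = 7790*8221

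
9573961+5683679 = 15257640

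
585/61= 9  +  36/61= 9.59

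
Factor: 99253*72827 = 7228298231 = 7^1  *  11^1*19^1*1289^1*3833^1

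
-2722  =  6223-8945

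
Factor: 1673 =7^1*239^1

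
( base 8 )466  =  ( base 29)ak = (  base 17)114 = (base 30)aa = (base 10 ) 310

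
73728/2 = 36864 =36864.00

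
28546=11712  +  16834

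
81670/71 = 81670/71 = 1150.28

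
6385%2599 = 1187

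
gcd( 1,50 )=1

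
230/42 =115/21 = 5.48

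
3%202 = 3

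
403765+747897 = 1151662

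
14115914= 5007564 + 9108350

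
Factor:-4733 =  - 4733^1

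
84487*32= 2703584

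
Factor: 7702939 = 251^1*30689^1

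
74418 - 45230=29188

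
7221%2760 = 1701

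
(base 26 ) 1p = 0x33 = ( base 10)51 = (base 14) 39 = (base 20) 2B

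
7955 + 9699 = 17654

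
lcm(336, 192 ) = 1344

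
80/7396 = 20/1849 = 0.01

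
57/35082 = 19/11694 = 0.00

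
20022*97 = 1942134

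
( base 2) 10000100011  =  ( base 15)4A9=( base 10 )1059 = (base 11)883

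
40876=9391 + 31485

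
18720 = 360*52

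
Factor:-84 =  - 2^2*3^1*7^1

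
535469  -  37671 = 497798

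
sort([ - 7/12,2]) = [ - 7/12,2] 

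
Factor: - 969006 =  - 2^1*3^1*29^1*5569^1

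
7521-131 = 7390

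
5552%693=8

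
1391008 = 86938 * 16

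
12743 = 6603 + 6140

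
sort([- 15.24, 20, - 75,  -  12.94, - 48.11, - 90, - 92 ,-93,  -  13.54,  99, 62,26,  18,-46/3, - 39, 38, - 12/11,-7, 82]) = [- 93, - 92,  -  90, - 75, - 48.11, - 39, -46/3 , - 15.24, - 13.54,-12.94, - 7, - 12/11, 18, 20, 26, 38,62,82 , 99] 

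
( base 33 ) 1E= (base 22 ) 23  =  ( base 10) 47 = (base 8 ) 57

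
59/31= 59/31 = 1.90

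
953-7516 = - 6563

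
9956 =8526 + 1430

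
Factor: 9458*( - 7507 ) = -71001206 = -2^1*4729^1*7507^1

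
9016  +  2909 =11925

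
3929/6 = 3929/6 = 654.83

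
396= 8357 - 7961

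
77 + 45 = 122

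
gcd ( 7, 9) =1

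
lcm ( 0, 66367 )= 0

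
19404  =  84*231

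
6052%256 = 164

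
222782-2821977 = -2599195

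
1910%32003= 1910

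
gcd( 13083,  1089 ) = 3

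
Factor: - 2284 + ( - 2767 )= - 5051 = - 5051^1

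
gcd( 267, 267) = 267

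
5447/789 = 6 + 713/789 = 6.90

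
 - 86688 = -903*96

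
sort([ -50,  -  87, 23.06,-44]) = [ -87, - 50, - 44, 23.06]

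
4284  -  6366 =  - 2082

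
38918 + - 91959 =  - 53041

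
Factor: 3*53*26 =4134 = 2^1*3^1*13^1*53^1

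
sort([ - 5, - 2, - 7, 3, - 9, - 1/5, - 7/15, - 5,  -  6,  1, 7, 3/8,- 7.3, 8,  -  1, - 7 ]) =[ - 9, - 7.3, - 7, - 7, - 6, - 5, - 5, - 2, - 1, - 7/15, -1/5,  3/8, 1,3, 7,8]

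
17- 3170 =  - 3153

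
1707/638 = 1707/638 = 2.68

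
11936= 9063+2873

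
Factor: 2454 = 2^1 * 3^1*409^1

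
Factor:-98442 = -2^1 * 3^3*1823^1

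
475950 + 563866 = 1039816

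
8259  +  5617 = 13876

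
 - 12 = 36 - 48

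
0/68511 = 0=0.00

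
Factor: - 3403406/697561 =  - 2^1*17^(- 1)*37^( - 1) * 73^1 * 1109^( -1)*23311^1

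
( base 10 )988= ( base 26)1C0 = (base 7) 2611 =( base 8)1734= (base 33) tv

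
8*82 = 656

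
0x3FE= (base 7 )2660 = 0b1111111110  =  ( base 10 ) 1022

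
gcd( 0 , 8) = 8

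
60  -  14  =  46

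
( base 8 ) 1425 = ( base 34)n7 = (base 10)789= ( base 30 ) Q9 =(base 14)405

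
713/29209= 713/29209 = 0.02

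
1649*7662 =12634638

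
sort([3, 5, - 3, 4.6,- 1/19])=[ - 3, - 1/19,3,4.6, 5]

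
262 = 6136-5874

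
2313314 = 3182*727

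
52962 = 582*91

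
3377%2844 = 533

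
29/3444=29/3444 = 0.01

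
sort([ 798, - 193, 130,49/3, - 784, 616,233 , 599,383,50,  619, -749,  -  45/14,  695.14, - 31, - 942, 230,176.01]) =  [ - 942, - 784, - 749, -193 ,  -  31,  -  45/14, 49/3, 50,130, 176.01,230,233,383,599,616,619,695.14, 798]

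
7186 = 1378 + 5808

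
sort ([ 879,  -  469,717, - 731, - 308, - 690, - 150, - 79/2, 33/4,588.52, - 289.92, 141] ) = [-731, - 690, - 469, - 308, - 289.92, - 150, - 79/2,33/4,141,588.52,717, 879]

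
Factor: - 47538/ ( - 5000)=23769/2500  =  2^( - 2)*3^2 * 5^( - 4 )*19^1*139^1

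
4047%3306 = 741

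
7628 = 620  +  7008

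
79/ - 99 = -79/99 = - 0.80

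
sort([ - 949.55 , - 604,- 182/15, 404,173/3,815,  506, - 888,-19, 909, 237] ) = [ - 949.55 , - 888,- 604,-19, - 182/15,173/3, 237, 404 , 506, 815,909] 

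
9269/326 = 28 + 141/326 = 28.43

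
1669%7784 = 1669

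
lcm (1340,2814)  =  28140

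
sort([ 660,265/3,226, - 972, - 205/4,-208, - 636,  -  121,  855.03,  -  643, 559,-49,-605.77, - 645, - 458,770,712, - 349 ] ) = [ - 972, - 645,-643, - 636,-605.77,-458, - 349, - 208, - 121, - 205/4,-49, 265/3, 226,  559, 660,712, 770, 855.03]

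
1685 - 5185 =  - 3500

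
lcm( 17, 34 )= 34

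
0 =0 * 13041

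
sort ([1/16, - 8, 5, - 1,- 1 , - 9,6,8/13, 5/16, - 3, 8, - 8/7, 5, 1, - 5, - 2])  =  [ - 9, - 8, - 5, - 3, - 2, - 8/7,-1, - 1,1/16, 5/16, 8/13 , 1, 5, 5, 6, 8] 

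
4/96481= 4/96481 = 0.00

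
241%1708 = 241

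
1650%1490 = 160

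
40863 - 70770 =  - 29907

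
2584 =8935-6351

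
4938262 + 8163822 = 13102084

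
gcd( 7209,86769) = 9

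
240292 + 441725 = 682017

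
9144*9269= 84755736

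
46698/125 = 373+73/125 = 373.58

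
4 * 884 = 3536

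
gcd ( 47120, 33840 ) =80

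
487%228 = 31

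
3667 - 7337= -3670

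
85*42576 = 3618960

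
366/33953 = 366/33953 = 0.01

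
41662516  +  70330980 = 111993496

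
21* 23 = 483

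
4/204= 1/51= 0.02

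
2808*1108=3111264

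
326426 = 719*454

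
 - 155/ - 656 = 155/656 = 0.24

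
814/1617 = 74/147 = 0.50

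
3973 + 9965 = 13938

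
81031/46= 81031/46=   1761.54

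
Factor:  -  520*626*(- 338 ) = 110025760 = 2^5*5^1*13^3*313^1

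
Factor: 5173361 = 251^1*20611^1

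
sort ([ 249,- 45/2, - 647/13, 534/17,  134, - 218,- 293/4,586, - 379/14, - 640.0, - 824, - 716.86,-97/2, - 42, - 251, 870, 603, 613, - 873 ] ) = [ - 873, - 824,-716.86,-640.0,-251, - 218,-293/4, - 647/13, - 97/2, - 42, - 379/14,-45/2 , 534/17, 134,  249, 586,603, 613 , 870 ]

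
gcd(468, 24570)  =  234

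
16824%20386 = 16824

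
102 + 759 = 861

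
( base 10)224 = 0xe0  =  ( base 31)77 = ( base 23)9H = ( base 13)143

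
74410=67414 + 6996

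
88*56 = 4928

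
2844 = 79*36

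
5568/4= 1392=1392.00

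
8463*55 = 465465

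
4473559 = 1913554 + 2560005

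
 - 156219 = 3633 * ( - 43 )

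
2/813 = 2/813 = 0.00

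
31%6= 1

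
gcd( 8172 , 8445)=3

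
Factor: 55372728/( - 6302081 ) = -2^3 * 3^1*2307197^1 * 6302081^( - 1 )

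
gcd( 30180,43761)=1509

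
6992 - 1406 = 5586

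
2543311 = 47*54113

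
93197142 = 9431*9882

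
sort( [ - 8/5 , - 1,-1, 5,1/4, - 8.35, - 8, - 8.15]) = [-8.35 ,- 8.15, - 8,-8/5,-1, - 1, 1/4, 5]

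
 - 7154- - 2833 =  - 4321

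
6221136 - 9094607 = - 2873471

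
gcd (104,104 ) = 104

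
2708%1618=1090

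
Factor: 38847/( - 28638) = -2^( - 1 )*3^( - 1 )*23^1*37^(-1 )*43^( - 1)*563^1= -12949/9546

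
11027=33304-22277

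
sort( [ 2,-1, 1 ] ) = [ - 1, 1, 2]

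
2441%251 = 182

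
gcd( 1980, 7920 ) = 1980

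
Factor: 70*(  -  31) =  - 2^1*5^1 * 7^1 * 31^1 =- 2170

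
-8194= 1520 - 9714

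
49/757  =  49/757 = 0.06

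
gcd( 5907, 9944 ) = 11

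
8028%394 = 148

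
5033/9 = 559 + 2/9 = 559.22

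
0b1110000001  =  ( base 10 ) 897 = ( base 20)24h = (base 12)629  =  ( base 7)2421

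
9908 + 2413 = 12321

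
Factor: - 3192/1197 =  - 8/3= - 2^3 * 3^( - 1 )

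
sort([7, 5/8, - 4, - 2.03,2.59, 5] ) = [ - 4, - 2.03, 5/8,  2.59,5, 7 ] 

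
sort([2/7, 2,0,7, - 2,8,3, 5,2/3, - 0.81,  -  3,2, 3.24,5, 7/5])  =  [ - 3 , - 2,  -  0.81,0,2/7,2/3,  7/5,2,2, 3, 3.24, 5,5,7,  8]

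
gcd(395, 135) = 5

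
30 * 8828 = 264840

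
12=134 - 122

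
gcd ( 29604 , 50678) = 2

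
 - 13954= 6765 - 20719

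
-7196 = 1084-8280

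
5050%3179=1871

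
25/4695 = 5/939 = 0.01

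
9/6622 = 9/6622=0.00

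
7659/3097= 2+1465/3097  =  2.47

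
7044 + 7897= 14941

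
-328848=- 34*9672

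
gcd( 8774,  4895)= 1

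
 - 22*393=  - 8646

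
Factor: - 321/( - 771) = 107^1*257^ ( - 1) = 107/257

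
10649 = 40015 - 29366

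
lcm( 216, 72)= 216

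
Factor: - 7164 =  - 2^2*3^2*199^1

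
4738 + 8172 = 12910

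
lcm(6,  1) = 6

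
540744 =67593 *8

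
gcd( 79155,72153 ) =9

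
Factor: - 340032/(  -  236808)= 2^3*3^( - 1 )*7^1*13^(  -  1) = 56/39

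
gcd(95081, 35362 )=1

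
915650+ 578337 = 1493987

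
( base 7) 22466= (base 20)E6C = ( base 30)6B2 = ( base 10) 5732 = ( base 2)1011001100100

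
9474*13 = 123162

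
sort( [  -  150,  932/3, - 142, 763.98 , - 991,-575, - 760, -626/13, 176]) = [ -991, - 760, - 575, - 150, - 142, - 626/13, 176,932/3,763.98] 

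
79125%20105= 18810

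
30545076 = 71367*428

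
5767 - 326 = 5441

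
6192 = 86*72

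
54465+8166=62631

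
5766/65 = 5766/65 = 88.71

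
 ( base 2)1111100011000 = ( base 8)17430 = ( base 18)16A4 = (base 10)7960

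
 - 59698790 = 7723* ( - 7730)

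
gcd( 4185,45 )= 45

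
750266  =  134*5599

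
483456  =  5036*96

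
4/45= 4/45 = 0.09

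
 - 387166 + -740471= - 1127637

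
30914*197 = 6090058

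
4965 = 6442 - 1477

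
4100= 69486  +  -65386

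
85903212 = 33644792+52258420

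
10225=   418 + 9807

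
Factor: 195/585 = 1/3=3^(-1)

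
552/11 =50+2/11 = 50.18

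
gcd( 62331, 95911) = 1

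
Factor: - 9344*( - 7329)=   68482176 = 2^7*3^1*7^1*73^1*349^1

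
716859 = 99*7241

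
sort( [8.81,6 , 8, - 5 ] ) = [-5,  6,8, 8.81]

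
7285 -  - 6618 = 13903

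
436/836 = 109/209 = 0.52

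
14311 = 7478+6833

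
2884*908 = 2618672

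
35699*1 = 35699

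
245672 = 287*856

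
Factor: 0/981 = 0^1 = 0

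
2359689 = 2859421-499732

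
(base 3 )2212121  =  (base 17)744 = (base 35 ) 1ou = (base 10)2095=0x82f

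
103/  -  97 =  - 103/97= - 1.06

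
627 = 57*11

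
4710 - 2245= 2465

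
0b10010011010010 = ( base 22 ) JAA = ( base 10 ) 9426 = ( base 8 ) 22322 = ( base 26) DOE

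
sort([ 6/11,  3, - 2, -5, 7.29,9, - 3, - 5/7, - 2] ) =[ - 5 , - 3, - 2, - 2, - 5/7,6/11,3,7.29,  9] 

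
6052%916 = 556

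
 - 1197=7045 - 8242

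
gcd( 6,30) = 6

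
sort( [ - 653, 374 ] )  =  [ - 653, 374]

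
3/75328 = 3/75328 = 0.00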